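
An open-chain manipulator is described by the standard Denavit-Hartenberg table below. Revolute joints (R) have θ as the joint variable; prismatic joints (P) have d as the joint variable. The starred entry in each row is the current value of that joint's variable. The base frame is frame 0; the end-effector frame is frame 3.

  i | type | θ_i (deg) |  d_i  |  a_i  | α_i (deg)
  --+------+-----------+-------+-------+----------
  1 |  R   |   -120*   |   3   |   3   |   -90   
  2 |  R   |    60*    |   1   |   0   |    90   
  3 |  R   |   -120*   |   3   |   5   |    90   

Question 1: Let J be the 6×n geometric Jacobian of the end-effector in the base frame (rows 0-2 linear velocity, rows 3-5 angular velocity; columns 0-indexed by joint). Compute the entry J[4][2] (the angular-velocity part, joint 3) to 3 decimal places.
-0.750

axis z_2 = (-0.4330,-0.7500,0.5000); lever o_n−o_2 = (-4.4240,0.9976,3.6651)
cross product → J_v[:, 2] = (-3.2476,-0.6250,-3.7500)
J_ω[:, 2] = z_2
entry J[4][2] = -0.7500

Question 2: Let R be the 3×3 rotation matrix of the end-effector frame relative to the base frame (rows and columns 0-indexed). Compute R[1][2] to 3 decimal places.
0.125

End-effector z-axis (col 2 of R) = (0.6495,0.1250,0.7500)
R[1][2] = 0.1250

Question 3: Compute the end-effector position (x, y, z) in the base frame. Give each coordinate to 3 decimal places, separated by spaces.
-5.058 -2.100 6.665

after link 1: o_1 = (-1.5000, -2.5981, 3.0000)
after link 2: o_2 = (-0.6340, -3.0981, 3.0000)
after link 3: o_3 = (-5.0580, -2.1005, 6.6651)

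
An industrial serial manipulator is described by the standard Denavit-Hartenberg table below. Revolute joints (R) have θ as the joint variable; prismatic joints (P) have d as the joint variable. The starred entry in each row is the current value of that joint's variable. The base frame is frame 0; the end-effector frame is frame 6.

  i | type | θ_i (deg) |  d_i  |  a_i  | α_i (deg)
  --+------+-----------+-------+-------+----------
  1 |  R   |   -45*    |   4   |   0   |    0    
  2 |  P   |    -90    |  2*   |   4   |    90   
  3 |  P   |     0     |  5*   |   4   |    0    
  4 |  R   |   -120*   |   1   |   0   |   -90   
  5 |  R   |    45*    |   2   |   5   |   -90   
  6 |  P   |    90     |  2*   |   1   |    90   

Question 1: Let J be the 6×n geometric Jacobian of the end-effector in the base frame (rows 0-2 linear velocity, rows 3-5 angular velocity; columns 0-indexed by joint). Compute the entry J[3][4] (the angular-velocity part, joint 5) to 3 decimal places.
axis z_4 = (-0.6124,-0.6124,-0.5000); lever o_n−o_4 = (3.6376,-3.3624,-2.3371)
cross product → J_v[:, 4] = (-0.2500,-3.2500,4.2866)
J_ω[:, 4] = z_4
entry J[3][4] = -0.6124

-0.612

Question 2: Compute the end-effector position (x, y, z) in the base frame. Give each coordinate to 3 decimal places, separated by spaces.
after link 1: o_1 = (0.0000, 0.0000, 4.0000)
after link 2: o_2 = (-2.8284, -2.8284, 6.0000)
after link 3: o_3 = (-9.1924, -2.1213, 6.0000)
after link 4: o_4 = (-9.8995, -1.4142, 6.0000)
after link 5: o_5 = (-7.3742, -3.8890, 1.9381)
after link 6: o_6 = (-6.2619, -4.7766, 3.6629)

-6.262 -4.777 3.663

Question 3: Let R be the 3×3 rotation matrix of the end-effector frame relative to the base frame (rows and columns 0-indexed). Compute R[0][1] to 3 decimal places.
0.250

End-effector y-axis (col 1 of R) = (0.2500,-0.7500,0.6124)
R[0][1] = 0.2500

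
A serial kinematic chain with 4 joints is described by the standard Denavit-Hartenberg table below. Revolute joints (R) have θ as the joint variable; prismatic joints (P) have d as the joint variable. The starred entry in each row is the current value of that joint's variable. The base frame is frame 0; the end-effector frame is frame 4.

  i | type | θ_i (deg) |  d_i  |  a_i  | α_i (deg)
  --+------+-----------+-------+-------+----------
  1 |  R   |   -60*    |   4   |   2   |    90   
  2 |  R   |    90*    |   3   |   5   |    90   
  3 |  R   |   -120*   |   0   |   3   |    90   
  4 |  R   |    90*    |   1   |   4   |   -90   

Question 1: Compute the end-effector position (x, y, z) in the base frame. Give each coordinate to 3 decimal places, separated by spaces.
after link 1: o_1 = (1.0000, -1.7321, 4.0000)
after link 2: o_2 = (-1.5981, -3.2321, 9.0000)
after link 3: o_3 = (0.6519, -1.9330, 7.5000)
after link 4: o_4 = (2.2189, -5.6471, 6.6340)

2.219 -5.647 6.634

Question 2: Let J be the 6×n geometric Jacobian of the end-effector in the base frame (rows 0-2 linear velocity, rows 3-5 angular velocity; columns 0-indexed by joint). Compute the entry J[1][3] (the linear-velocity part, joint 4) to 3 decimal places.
axis z_3 = (-0.4330,-0.2500,-0.8660); lever o_n−o_3 = (1.5670,-3.7141,-0.8660)
cross product → J_v[:, 3] = (-3.0000,-1.7321,2.0000)
J_ω[:, 3] = z_3
entry J[1][3] = -1.7321

-1.732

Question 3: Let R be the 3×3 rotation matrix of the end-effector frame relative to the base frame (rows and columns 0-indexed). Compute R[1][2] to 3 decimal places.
-0.433

End-effector z-axis (col 2 of R) = (-0.7500,-0.4330,0.5000)
R[1][2] = -0.4330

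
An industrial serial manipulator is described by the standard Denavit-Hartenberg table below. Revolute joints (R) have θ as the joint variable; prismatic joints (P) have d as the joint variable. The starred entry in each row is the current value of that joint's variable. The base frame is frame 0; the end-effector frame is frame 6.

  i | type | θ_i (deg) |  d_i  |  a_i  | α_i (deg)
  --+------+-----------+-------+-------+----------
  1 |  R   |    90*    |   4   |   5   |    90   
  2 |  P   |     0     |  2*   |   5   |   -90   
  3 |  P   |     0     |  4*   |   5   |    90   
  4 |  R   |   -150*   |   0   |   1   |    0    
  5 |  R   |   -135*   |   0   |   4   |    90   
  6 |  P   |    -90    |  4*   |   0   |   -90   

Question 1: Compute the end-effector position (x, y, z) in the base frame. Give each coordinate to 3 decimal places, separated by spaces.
after link 1: o_1 = (0.0000, 5.0000, 4.0000)
after link 2: o_2 = (2.0000, 10.0000, 4.0000)
after link 3: o_3 = (2.0000, 15.0000, 8.0000)
after link 4: o_4 = (2.0000, 14.1340, 7.5000)
after link 5: o_5 = (2.0000, 15.1693, 11.3637)
after link 6: o_6 = (2.0000, 19.0330, 10.3284)

2.000 19.033 10.328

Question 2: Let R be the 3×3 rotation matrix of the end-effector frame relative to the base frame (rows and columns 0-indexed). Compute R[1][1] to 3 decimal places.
-0.966

End-effector y-axis (col 1 of R) = (-0.0000,-0.9659,0.2588)
R[1][1] = -0.9659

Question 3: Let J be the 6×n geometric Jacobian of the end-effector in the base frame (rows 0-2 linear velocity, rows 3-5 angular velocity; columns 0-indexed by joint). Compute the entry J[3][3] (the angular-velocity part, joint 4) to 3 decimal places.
axis z_3 = (1.0000,-0.0000,0.0000); lever o_n−o_3 = (0.0000,4.0330,2.3284)
cross product → J_v[:, 3] = (-0.0000,-2.3284,4.0330)
J_ω[:, 3] = z_3
entry J[3][3] = 1.0000

1.000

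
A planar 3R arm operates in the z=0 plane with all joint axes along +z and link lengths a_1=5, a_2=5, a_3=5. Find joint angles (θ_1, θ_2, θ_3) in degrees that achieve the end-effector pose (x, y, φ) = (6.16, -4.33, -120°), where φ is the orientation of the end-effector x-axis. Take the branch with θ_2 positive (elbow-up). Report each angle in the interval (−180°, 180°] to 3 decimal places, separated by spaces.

-30.002 60.006 -150.004

wrist centre = target − a_3·(cos φ, sin φ) = (8.6600, 0.0001)
cos θ_2 = (74.9956−5²−5²)/(2·5·5) = 0.4999; θ_2 = 60.0058° (elbow-up)
β = atan2(0.0001,8.6600) = 0.0008°; ψ = atan2(4.3304,7.4996) = 30.0029°
θ_1 = β − ψ = -30.0021°
θ_3 = φ − θ_1 − θ_2 = -150.0038° (wrapped to (-180°,180°])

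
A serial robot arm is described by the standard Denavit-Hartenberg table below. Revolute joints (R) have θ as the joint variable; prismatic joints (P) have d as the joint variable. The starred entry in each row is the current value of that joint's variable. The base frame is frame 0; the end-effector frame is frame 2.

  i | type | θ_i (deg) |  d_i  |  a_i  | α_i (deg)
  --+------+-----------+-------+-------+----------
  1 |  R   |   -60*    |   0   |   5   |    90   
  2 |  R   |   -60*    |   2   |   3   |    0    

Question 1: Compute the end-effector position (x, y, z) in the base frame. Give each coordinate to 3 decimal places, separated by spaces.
1.518 -6.629 -2.598

after link 1: o_1 = (2.5000, -4.3301, 0.0000)
after link 2: o_2 = (1.5179, -6.6292, -2.5981)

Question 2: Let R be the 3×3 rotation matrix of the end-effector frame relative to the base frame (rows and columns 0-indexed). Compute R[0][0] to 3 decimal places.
0.250

End-effector x-axis (col 0 of R) = (0.2500,-0.4330,-0.8660)
R[0][0] = 0.2500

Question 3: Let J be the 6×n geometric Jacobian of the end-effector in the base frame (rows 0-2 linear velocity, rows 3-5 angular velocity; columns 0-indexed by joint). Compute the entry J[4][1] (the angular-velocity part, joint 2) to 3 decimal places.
axis z_1 = (-0.8660,-0.5000,0.0000); lever o_n−o_1 = (-0.9821,-2.2990,-2.5981)
cross product → J_v[:, 1] = (1.2990,-2.2500,1.5000)
J_ω[:, 1] = z_1
entry J[4][1] = -0.5000

-0.500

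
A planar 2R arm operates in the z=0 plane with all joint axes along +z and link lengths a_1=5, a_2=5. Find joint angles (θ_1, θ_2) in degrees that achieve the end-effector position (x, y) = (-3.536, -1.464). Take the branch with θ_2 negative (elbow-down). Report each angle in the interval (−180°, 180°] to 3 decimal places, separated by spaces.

-90.011 -134.997

cos θ_2 = (14.6466−5²−5²)/(2·5·5) = -0.7071; θ_2 = -134.9969° (elbow-down)
β = atan2(-1.4640,-3.5360) = -157.5091°; ψ = atan2(-3.5357,1.4647) = -67.4984°
θ_1 = β − ψ = -90.0107°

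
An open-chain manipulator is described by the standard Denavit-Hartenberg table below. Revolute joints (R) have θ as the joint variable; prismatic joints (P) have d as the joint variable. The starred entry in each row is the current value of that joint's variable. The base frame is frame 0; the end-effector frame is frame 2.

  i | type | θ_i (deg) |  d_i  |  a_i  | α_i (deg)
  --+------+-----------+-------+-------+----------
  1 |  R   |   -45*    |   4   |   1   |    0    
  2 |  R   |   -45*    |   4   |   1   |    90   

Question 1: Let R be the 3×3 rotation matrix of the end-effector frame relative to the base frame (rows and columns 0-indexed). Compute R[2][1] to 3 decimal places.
1.000

End-effector y-axis (col 1 of R) = (0.0000,0.0000,1.0000)
R[2][1] = 1.0000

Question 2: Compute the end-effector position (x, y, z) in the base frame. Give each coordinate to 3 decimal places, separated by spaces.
0.707 -1.707 8.000

after link 1: o_1 = (0.7071, -0.7071, 4.0000)
after link 2: o_2 = (0.7071, -1.7071, 8.0000)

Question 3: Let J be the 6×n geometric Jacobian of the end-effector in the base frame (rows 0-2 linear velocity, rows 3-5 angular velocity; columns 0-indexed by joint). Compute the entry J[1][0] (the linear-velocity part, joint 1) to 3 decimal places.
axis z_0 = ẑ; lever o_n−o_0 = (0.7071,-1.7071,8.0000)
cross product → J_v[:, 0] = (1.7071,0.7071,-0.0000)
J_ω[:, 0] = z_0
entry J[1][0] = 0.7071

0.707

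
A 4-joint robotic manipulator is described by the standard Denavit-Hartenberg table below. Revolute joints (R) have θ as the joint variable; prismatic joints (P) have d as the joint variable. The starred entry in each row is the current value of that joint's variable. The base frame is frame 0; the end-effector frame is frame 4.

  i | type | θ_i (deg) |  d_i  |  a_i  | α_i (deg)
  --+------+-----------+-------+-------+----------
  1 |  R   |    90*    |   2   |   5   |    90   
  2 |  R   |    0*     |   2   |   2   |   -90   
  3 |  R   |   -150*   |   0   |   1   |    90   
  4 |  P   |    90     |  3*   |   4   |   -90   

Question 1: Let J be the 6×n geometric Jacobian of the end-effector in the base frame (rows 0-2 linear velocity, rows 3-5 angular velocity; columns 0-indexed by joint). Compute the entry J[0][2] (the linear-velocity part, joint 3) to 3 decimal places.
2.366

axis z_2 = (0.0000,0.0000,1.0000); lever o_n−o_2 = (-2.0981,-2.3660,4.0000)
cross product → J_v[:, 2] = (2.3660,-2.0981,0.0000)
J_ω[:, 2] = z_2
entry J[0][2] = 2.3660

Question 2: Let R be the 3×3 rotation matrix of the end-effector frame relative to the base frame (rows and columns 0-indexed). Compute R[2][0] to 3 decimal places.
End-effector x-axis (col 0 of R) = (0.0000,-0.0000,1.0000)
R[2][0] = 1.0000

1.000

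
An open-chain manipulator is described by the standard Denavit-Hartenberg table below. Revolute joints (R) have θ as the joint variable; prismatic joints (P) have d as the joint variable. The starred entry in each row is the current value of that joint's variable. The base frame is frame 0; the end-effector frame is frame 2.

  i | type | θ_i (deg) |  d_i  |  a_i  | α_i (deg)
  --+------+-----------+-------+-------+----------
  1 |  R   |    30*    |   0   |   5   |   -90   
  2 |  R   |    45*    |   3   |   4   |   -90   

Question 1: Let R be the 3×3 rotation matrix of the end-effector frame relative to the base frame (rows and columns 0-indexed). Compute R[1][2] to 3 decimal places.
-0.354

End-effector z-axis (col 2 of R) = (-0.6124,-0.3536,-0.7071)
R[1][2] = -0.3536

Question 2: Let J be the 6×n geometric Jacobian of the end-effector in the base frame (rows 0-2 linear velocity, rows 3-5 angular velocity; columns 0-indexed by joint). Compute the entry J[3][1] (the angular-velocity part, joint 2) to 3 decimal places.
-0.500

axis z_1 = (-0.5000,0.8660,0.0000); lever o_n−o_1 = (0.9495,4.0123,-2.8284)
cross product → J_v[:, 1] = (-2.4495,-1.4142,-2.8284)
J_ω[:, 1] = z_1
entry J[3][1] = -0.5000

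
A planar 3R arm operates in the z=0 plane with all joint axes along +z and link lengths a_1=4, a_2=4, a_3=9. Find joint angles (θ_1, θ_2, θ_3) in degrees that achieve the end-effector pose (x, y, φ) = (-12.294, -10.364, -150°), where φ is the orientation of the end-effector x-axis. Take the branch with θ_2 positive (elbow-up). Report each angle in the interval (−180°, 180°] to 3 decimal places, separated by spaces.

wrist centre = target − a_3·(cos φ, sin φ) = (-4.4998, -5.8640)
cos θ_2 = (54.6344−4²−4²)/(2·4·4) = 0.7073; θ_2 = 44.9822° (elbow-up)
β = atan2(-5.8640,-4.4998) = -127.5010°; ψ = atan2(2.8275,6.8293) = 22.4911°
θ_1 = β − ψ = -149.9921°
θ_3 = φ − θ_1 − θ_2 = -44.9901° (wrapped to (-180°,180°])

-149.992 44.982 -44.990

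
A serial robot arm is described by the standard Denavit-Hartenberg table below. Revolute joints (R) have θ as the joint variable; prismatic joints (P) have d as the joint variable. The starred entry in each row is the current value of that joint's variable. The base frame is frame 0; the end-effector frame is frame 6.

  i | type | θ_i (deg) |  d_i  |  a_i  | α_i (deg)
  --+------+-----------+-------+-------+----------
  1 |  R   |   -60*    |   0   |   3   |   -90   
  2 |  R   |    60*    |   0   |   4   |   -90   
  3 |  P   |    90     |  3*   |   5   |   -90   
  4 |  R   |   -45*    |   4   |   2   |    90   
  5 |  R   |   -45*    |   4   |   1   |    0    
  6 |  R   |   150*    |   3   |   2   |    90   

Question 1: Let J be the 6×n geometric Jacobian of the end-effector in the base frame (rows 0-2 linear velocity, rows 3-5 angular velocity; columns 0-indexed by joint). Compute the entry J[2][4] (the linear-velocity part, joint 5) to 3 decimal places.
0.597

axis z_4 = (0.3062,0.8839,-0.3536); lever o_n−o_4 = (1.6631,6.7510,-1.4812)
cross product → J_v[:, 4] = (1.0776,-0.1345,0.5971)
J_ω[:, 4] = z_4
entry J[2][4] = 0.5971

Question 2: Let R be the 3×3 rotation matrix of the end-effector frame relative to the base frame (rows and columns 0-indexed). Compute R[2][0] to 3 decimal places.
0.928

End-effector x-axis (col 0 of R) = (-0.0037,0.3725,0.9280)
R[2][0] = 0.9280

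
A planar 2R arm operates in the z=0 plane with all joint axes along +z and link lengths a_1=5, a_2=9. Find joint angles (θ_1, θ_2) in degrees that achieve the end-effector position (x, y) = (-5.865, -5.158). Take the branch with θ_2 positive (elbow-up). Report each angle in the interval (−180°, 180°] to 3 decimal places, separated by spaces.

135.003 119.998

cos θ_2 = (61.0032−5²−9²)/(2·5·9) = -0.5000; θ_2 = 119.9977° (elbow-up)
β = atan2(-5.1580,-5.8650) = -138.6698°; ψ = atan2(7.7944,0.5003) = 86.3273°
θ_1 = β − ψ = -224.9971°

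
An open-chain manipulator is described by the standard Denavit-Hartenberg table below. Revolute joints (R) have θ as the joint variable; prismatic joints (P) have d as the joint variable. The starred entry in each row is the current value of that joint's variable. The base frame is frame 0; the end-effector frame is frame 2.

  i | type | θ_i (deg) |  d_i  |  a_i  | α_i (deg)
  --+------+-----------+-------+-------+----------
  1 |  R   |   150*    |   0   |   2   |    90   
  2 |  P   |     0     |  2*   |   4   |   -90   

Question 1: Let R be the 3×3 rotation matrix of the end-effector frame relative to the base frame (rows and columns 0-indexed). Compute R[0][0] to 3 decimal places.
-0.866

End-effector x-axis (col 0 of R) = (-0.8660,0.5000,0.0000)
R[0][0] = -0.8660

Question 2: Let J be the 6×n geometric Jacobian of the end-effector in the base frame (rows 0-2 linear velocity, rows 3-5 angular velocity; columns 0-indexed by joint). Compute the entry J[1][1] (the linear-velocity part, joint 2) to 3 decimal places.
0.866

prismatic axis z_1 = (0.5000,0.8660,0.0000)
J_v[:, 1] = z_1; J_ω[:, 1] = (0,0,0)
entry J[1][1] = 0.8660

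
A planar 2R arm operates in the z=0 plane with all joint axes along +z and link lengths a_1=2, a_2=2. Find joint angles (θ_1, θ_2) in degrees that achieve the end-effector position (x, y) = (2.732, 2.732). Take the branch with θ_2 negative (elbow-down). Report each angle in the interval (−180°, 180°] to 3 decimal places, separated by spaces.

cos θ_2 = (14.9276−2²−2²)/(2·2·2) = 0.8660; θ_2 = -30.0080° (elbow-down)
β = atan2(2.7320,2.7320) = 45.0000°; ψ = atan2(-1.0002,3.7319) = -15.0040°
θ_1 = β − ψ = 60.0040°

60.004 -30.008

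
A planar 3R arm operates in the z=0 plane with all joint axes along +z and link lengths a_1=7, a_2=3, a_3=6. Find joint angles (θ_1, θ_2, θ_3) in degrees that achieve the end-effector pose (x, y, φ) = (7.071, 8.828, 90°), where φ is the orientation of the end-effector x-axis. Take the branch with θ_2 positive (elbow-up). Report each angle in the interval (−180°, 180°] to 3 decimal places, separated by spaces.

-1.401 90.005 1.396

wrist centre = target − a_3·(cos φ, sin φ) = (7.0710, 2.8280)
cos θ_2 = (57.9966−7²−3²)/(2·7·3) = -0.0001; θ_2 = 90.0046° (elbow-up)
β = atan2(2.8280,7.0710) = 21.7986°; ψ = atan2(3.0000,6.9998) = 23.1993°
θ_1 = β − ψ = -1.4007°
θ_3 = φ − θ_1 − θ_2 = 1.3961° (wrapped to (-180°,180°])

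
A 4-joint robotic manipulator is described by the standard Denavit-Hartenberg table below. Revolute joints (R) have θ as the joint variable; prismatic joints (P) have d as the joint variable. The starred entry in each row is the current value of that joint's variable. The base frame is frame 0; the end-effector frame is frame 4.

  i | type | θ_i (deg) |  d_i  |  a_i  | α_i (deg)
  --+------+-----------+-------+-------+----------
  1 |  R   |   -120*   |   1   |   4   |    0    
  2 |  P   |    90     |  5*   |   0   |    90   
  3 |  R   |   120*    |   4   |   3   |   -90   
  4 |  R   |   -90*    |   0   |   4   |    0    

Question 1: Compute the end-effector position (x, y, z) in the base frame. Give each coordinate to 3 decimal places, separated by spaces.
after link 1: o_1 = (-2.0000, -3.4641, 1.0000)
after link 2: o_2 = (-2.0000, -3.4641, 6.0000)
after link 3: o_3 = (-5.2990, -6.1782, 8.5981)
after link 4: o_4 = (-7.2990, -9.6423, 8.5981)

-7.299 -9.642 8.598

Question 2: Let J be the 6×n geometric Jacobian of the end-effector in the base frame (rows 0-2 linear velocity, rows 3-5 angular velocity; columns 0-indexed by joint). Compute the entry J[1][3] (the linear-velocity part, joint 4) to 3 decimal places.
axis z_3 = (-0.7500,0.4330,-0.5000); lever o_n−o_3 = (-2.0000,-3.4641,0.0000)
cross product → J_v[:, 3] = (-1.7321,1.0000,3.4641)
J_ω[:, 3] = z_3
entry J[1][3] = 1.0000

1.000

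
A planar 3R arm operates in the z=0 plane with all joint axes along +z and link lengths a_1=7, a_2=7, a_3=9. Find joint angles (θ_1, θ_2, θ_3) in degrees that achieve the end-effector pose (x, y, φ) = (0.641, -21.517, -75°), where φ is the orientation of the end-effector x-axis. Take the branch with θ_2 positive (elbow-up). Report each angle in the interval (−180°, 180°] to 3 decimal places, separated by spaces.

wrist centre = target − a_3·(cos φ, sin φ) = (-1.6884, -12.8237)
cos θ_2 = (167.2970−7²−7²)/(2·7·7) = 0.7071; θ_2 = 44.9995° (elbow-up)
β = atan2(-12.8237,-1.6884) = -97.5005°; ψ = atan2(4.9497,11.9498) = 22.4998°
θ_1 = β − ψ = -120.0002°
θ_3 = φ − θ_1 − θ_2 = 0.0007° (wrapped to (-180°,180°])

-120.000 45.000 0.001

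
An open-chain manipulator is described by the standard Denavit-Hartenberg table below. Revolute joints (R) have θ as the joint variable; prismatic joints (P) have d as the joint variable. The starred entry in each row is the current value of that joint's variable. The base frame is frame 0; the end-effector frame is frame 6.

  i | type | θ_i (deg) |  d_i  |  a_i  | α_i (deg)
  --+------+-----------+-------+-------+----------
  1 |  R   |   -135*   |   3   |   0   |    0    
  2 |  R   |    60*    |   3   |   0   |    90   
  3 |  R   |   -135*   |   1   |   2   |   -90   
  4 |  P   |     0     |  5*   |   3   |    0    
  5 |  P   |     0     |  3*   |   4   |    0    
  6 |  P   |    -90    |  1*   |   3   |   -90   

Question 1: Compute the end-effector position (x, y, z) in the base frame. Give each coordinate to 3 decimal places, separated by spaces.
after link 1: o_1 = (0.0000, 0.0000, 3.0000)
after link 2: o_2 = (0.0000, 0.0000, 6.0000)
after link 3: o_3 = (-1.3320, 1.1072, 4.5858)
after link 4: o_4 = (-0.9659, -0.2588, -1.0711)
after link 5: o_5 = (-1.1489, 0.4242, -6.0208)
after link 6: o_6 = (-3.8637, -1.0353, -6.7279)

-3.864 -1.035 -6.728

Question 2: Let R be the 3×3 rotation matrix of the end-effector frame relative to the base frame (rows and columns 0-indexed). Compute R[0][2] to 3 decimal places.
End-effector z-axis (col 2 of R) = (-0.1830,0.6830,-0.7071)
R[0][2] = -0.1830

-0.183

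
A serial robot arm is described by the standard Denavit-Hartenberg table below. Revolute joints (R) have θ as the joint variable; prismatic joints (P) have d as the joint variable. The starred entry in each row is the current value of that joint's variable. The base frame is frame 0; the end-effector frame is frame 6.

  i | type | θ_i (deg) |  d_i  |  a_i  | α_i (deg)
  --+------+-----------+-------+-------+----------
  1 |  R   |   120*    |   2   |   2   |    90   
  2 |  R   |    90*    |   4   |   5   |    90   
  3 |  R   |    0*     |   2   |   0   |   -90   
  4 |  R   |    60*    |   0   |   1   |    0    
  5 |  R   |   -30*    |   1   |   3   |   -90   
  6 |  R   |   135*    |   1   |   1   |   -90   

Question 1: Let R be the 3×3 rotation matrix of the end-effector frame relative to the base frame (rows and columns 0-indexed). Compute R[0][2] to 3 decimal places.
End-effector z-axis (col 2 of R) = (0.4356,0.6597,-0.6124)
R[0][2] = 0.4356

0.436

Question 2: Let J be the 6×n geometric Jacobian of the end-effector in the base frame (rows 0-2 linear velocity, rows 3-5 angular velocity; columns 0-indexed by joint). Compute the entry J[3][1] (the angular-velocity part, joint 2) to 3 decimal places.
axis z_1 = (0.8660,0.5000,0.0000); lever o_n−o_1 = (4.1570,1.3856,6.9857)
cross product → J_v[:, 1] = (3.4929,-6.0498,-0.8785)
J_ω[:, 1] = z_1
entry J[3][1] = 0.8660

0.866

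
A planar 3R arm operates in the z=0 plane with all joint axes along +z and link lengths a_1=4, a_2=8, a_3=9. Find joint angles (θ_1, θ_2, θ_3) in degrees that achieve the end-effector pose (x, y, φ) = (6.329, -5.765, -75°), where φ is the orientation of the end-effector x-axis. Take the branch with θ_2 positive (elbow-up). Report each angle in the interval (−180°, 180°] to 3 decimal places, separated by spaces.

-90.002 150.004 -135.002

wrist centre = target − a_3·(cos φ, sin φ) = (3.9996, 2.9283)
cos θ_2 = (24.5722−4²−8²)/(2·4·8) = -0.8661; θ_2 = 150.0040° (elbow-up)
β = atan2(2.9283,3.9996) = 36.2098°; ψ = atan2(3.9995,-2.9285) = 126.2119°
θ_1 = β − ψ = -90.0021°
θ_3 = φ − θ_1 − θ_2 = -135.0019° (wrapped to (-180°,180°])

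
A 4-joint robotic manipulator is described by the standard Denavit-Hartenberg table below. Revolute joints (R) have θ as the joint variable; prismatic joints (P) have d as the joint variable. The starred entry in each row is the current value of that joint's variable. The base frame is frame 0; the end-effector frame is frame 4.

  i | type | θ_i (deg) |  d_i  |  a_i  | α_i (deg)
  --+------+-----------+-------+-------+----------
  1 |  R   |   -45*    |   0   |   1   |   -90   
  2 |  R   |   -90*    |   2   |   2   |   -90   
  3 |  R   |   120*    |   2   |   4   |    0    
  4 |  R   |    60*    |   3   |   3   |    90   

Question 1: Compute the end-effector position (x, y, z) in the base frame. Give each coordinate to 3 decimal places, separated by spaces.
3.207 -5.278 -3.000

after link 1: o_1 = (0.7071, -0.7071, 0.0000)
after link 2: o_2 = (2.1213, 0.7071, 2.0000)
after link 3: o_3 = (1.0860, -3.1566, 0.0000)
after link 4: o_4 = (3.2074, -5.2779, -3.0000)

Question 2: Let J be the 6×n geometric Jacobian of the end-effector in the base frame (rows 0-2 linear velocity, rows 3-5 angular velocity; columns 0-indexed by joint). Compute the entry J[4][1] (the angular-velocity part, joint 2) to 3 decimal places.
axis z_1 = (0.7071,0.7071,0.0000); lever o_n−o_1 = (2.5003,-4.5708,-3.0000)
cross product → J_v[:, 1] = (-2.1213,2.1213,-5.0000)
J_ω[:, 1] = z_1
entry J[4][1] = 0.7071

0.707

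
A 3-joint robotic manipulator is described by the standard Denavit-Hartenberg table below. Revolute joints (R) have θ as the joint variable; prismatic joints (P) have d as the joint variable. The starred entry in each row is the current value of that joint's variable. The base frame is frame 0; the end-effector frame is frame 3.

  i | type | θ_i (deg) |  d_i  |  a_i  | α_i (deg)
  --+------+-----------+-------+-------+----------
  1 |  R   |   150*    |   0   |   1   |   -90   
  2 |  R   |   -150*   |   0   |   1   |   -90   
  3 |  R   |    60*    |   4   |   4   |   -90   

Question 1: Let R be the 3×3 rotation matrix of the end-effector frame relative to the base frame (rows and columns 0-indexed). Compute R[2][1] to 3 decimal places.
-0.866

End-effector y-axis (col 1 of R) = (0.4330,-0.2500,-0.8660)
R[2][1] = -0.8660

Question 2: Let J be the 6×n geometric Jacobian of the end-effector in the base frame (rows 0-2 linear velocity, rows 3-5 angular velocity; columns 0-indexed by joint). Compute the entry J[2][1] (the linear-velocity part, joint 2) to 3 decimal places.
0.598

axis z_1 = (-0.5000,-0.8660,0.0000); lever o_n−o_1 = (2.2500,2.7010,4.9641)
cross product → J_v[:, 1] = (-4.2990,2.4821,0.5981)
J_ω[:, 1] = z_1
entry J[2][1] = 0.5981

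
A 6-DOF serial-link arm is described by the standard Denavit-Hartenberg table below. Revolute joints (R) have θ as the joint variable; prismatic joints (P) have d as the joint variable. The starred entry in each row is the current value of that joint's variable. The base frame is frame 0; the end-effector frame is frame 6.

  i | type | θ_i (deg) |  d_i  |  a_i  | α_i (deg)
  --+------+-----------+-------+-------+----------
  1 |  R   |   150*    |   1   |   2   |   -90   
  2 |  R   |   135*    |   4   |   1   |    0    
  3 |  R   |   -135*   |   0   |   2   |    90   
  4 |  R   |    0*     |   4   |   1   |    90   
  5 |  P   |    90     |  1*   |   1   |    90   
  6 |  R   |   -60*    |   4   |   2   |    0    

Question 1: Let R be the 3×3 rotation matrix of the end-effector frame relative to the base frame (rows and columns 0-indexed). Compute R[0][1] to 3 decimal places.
End-effector y-axis (col 1 of R) = (0.2500,0.4330,0.8660)
R[0][1] = 0.2500

0.250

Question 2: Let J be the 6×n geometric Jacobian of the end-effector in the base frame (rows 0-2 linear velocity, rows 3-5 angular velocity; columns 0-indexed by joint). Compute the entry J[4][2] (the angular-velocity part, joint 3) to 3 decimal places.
-0.866

axis z_2 = (-0.5000,-0.8660,0.0000); lever o_n−o_2 = (-6.4282,2.8660,6.0000)
cross product → J_v[:, 2] = (-5.1962,3.0000,-7.0000)
J_ω[:, 2] = z_2
entry J[4][2] = -0.8660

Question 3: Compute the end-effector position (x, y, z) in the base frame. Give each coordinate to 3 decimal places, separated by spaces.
-9.548 0.048 6.293

after link 1: o_1 = (-1.7321, 1.0000, 1.0000)
after link 2: o_2 = (-3.1197, -2.8177, 0.2929)
after link 3: o_3 = (-4.8517, -1.8177, 0.2929)
after link 4: o_4 = (-5.7178, -1.3177, 4.2929)
after link 5: o_5 = (-5.2178, -0.4516, 5.2929)
after link 6: o_6 = (-9.5479, 0.0484, 6.2929)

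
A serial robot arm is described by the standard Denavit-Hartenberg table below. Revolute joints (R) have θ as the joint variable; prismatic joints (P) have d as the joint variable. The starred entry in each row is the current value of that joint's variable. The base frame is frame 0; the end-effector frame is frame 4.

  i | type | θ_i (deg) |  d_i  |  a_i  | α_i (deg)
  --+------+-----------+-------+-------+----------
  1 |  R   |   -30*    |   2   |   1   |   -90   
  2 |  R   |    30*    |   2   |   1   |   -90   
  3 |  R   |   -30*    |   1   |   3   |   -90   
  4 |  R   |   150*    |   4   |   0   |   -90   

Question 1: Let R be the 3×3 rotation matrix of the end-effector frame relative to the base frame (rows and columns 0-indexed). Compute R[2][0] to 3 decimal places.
End-effector x-axis (col 0 of R) = (-0.5625,-0.1752,0.8080)
R[2][0] = 0.8080

0.808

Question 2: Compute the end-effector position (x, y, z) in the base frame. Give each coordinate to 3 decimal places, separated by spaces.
after link 1: o_1 = (0.8660, -0.5000, 2.0000)
after link 2: o_2 = (2.6160, 0.7990, 1.5000)
after link 3: o_3 = (4.8816, 1.2231, -0.6651)
after link 4: o_4 = (4.6495, -2.6429, -1.6651)

4.650 -2.643 -1.665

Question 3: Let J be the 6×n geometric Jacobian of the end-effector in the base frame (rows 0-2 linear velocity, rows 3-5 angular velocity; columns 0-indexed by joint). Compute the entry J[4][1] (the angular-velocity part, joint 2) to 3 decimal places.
axis z_1 = (0.5000,0.8660,0.0000); lever o_n−o_1 = (3.7835,-2.1429,-3.6651)
cross product → J_v[:, 1] = (-3.1740,1.8325,-4.3481)
J_ω[:, 1] = z_1
entry J[4][1] = 0.8660

0.866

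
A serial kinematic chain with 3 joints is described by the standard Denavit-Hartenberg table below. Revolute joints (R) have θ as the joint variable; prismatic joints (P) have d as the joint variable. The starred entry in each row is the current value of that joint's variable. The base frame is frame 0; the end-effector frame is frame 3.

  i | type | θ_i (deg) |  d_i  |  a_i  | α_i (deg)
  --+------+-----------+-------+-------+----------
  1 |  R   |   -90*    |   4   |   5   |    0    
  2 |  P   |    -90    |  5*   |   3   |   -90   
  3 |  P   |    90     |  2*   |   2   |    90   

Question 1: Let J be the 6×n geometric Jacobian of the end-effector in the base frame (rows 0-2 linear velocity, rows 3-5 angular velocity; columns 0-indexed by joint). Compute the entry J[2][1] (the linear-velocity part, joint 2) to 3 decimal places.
1.000

prismatic axis z_1 = (0.0000,0.0000,1.0000)
J_v[:, 1] = z_1; J_ω[:, 1] = (0,0,0)
entry J[2][1] = 1.0000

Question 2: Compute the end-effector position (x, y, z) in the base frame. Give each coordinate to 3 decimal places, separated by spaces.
after link 1: o_1 = (0.0000, -5.0000, 4.0000)
after link 2: o_2 = (-3.0000, -5.0000, 9.0000)
after link 3: o_3 = (-3.0000, -7.0000, 7.0000)

-3.000 -7.000 7.000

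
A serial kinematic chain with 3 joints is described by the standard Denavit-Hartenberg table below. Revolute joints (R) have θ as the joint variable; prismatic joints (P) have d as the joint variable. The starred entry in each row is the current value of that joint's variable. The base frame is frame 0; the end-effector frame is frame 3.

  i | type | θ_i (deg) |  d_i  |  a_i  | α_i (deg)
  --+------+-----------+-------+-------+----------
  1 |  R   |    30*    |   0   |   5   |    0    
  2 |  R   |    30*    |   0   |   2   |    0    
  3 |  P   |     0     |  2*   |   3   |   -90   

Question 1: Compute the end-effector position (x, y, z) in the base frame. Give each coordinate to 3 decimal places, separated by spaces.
6.830 6.830 2.000

after link 1: o_1 = (4.3301, 2.5000, 0.0000)
after link 2: o_2 = (5.3301, 4.2321, 0.0000)
after link 3: o_3 = (6.8301, 6.8301, 2.0000)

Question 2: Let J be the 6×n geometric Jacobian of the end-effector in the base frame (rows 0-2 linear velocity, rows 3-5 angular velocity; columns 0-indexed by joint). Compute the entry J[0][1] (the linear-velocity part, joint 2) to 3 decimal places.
-4.330

axis z_1 = (0.0000,0.0000,1.0000); lever o_n−o_1 = (2.5000,4.3301,2.0000)
cross product → J_v[:, 1] = (-4.3301,2.5000,0.0000)
J_ω[:, 1] = z_1
entry J[0][1] = -4.3301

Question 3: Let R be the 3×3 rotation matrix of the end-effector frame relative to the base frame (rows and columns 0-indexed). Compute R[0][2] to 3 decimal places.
End-effector z-axis (col 2 of R) = (-0.8660,0.5000,0.0000)
R[0][2] = -0.8660

-0.866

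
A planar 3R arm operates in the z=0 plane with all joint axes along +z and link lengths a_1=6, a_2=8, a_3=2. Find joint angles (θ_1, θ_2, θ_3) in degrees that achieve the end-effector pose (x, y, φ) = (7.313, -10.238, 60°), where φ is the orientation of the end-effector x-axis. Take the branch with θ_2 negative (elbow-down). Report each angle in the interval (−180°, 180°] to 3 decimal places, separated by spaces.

-44.999 -30.003 135.002

wrist centre = target − a_3·(cos φ, sin φ) = (6.3130, -11.9701)
cos θ_2 = (183.1361−6²−8²)/(2·6·8) = 0.8660; θ_2 = -30.0028° (elbow-down)
β = atan2(-11.9701,6.3130) = -62.1929°; ψ = atan2(-4.0003,12.9280) = -17.1937°
θ_1 = β − ψ = -44.9991°
θ_3 = φ − θ_1 − θ_2 = 135.0019° (wrapped to (-180°,180°])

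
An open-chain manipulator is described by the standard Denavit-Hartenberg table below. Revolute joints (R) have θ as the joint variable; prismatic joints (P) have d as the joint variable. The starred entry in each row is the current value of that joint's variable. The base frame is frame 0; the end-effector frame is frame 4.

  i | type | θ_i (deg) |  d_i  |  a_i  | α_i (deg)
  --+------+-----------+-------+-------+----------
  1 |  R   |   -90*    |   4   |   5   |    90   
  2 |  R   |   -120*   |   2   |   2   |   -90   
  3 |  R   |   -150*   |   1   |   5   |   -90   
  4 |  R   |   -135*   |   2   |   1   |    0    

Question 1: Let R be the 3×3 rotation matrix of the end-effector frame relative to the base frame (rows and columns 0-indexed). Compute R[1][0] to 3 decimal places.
End-effector x-axis (col 0 of R) = (0.3536,-0.3062,-0.8839)
R[1][0] = -0.3062

-0.306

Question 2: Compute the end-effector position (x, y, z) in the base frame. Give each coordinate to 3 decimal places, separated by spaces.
-5.878 -6.837 3.768

after link 1: o_1 = (0.0000, -5.0000, 4.0000)
after link 2: o_2 = (-2.0000, -4.0000, 2.2679)
after link 3: o_3 = (-4.5000, -7.0311, 5.5179)
after link 4: o_4 = (-5.8785, -6.8373, 3.7680)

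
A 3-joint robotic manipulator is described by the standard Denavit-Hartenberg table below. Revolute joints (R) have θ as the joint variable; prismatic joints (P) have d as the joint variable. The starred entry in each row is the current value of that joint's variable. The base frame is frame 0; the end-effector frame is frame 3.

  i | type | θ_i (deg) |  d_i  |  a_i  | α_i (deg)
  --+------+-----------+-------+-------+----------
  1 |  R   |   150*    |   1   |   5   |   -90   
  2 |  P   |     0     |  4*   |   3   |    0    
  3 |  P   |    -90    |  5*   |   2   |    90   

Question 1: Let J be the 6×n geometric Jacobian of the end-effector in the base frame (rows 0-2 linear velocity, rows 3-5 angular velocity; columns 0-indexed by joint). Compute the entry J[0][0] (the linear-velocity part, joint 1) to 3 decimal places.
3.794

axis z_0 = ẑ; lever o_n−o_0 = (-11.4282,-3.7942,3.0000)
cross product → J_v[:, 0] = (3.7942,-11.4282,0.0000)
J_ω[:, 0] = z_0
entry J[0][0] = 3.7942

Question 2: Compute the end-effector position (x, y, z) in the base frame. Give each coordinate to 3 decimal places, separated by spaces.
-11.428 -3.794 3.000

after link 1: o_1 = (-4.3301, 2.5000, 1.0000)
after link 2: o_2 = (-8.9282, 0.5359, 1.0000)
after link 3: o_3 = (-11.4282, -3.7942, 3.0000)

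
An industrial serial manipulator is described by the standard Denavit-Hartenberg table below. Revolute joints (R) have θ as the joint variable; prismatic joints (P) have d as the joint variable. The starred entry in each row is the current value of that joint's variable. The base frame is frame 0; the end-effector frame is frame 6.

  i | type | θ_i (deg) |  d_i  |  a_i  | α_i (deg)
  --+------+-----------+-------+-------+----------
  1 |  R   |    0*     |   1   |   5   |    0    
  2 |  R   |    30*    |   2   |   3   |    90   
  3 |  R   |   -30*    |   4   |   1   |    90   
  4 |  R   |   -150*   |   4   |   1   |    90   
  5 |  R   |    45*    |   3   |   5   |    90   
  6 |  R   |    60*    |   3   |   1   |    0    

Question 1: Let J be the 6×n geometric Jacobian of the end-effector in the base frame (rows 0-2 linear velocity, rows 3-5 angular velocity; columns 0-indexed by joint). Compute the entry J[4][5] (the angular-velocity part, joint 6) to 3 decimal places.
axis z_5 = (-0.3299,0.2178,0.9186); lever o_n−o_5 = (-1.4105,-0.2515,2.8191)
cross product → J_v[:, 5] = (0.8450,-0.3657,0.3902)
J_ω[:, 5] = z_5
entry J[4][5] = 0.2178

0.218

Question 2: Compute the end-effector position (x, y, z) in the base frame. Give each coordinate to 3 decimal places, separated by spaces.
1.769 -6.303 1.507

after link 1: o_1 = (5.0000, 0.0000, 1.0000)
after link 2: o_2 = (7.5981, 1.5000, 3.0000)
after link 3: o_3 = (10.3481, -1.5311, 2.5000)
after link 4: o_4 = (7.7165, -2.4731, -0.5311)
after link 5: o_5 = (3.1793, -6.0514, -1.3120)
after link 6: o_6 = (1.7688, -6.3029, 1.5071)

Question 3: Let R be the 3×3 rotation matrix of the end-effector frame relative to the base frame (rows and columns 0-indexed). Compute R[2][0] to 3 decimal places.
End-effector x-axis (col 0 of R) = (-0.4209,-0.9049,0.0634)
R[2][0] = 0.0634

0.063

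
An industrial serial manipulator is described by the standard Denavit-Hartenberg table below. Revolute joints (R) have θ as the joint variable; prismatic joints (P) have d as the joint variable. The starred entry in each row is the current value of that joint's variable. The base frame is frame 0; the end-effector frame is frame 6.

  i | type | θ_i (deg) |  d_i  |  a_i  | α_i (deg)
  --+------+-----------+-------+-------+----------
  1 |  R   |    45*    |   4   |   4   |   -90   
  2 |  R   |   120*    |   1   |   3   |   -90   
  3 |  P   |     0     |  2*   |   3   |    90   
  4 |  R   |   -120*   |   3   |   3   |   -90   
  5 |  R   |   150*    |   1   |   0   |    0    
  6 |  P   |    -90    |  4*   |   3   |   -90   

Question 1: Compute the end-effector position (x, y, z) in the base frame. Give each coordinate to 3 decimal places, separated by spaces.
1.673 3.656 -5.196

after link 1: o_1 = (2.8284, 2.8284, 4.0000)
after link 2: o_2 = (1.0607, 2.4749, 1.4019)
after link 3: o_3 = (-1.2247, 0.1895, -0.1962)
after link 4: o_4 = (-1.2247, 4.4321, -0.1962)
after link 5: o_5 = (-1.2247, 4.4321, -1.1962)
after link 6: o_6 = (1.6730, 3.6557, -5.1962)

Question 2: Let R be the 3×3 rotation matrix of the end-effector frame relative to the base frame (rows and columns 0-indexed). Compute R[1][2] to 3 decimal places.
End-effector z-axis (col 2 of R) = (-0.2588,-0.9659,-0.0000)
R[1][2] = -0.9659

-0.966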